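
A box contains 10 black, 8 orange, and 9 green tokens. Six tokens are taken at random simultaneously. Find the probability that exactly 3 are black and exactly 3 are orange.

Unordered draws without replacement: count favorable combinations over C(27,6).
Favorable = C(10,3) · C(8,3) · C(9,0) = 6720; total = C(27,6) = 296010.
P = 6720/296010 = 224/9867 ≈ 0.0227.

224/9867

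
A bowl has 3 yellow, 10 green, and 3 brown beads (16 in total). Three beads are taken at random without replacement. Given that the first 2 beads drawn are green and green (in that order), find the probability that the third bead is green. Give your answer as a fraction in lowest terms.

4/7

After removing 2 green, the bowl has 8 green out of 14 remaining.
P(third is green | given) = 8/14 = 4/7 ≈ 0.5714.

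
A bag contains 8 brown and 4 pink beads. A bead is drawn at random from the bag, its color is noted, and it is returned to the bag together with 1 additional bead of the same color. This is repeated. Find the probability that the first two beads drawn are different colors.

16/39

Either brown then pink, or pink then brown; after the first draw the total is 13.
P = (8/12)·(4/13) + (4/12)·(8/13) = 16/39 ≈ 0.4103.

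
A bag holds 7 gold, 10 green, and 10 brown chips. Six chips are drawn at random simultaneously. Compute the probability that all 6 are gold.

Unordered draws without replacement: count favorable combinations over C(27,6).
Favorable = C(7,6) · C(10,0) · C(10,0) = 7; total = C(27,6) = 296010.
P = 7/296010 = 7/296010 ≈ 0.0000.

7/296010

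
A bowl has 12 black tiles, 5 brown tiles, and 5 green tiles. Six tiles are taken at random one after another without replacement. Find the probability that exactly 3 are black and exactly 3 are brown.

Unordered draws without replacement: count favorable combinations over C(22,6).
Favorable = C(12,3) · C(5,3) · C(5,0) = 2200; total = C(22,6) = 74613.
P = 2200/74613 = 200/6783 ≈ 0.0295.

200/6783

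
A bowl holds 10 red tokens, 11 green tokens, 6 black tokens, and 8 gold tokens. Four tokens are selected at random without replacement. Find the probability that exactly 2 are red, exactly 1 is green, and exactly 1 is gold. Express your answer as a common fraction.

Unordered draws without replacement: count favorable combinations over C(35,4).
Favorable = C(10,2) · C(11,1) · C(6,0) · C(8,1) = 3960; total = C(35,4) = 52360.
P = 3960/52360 = 9/119 ≈ 0.0756.

9/119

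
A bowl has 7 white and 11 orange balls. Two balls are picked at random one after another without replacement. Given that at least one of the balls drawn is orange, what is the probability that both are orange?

5/12

P(both orange) = C(11,2)/C(18,2) = 55/153; P(at least one orange) = 1 − C(7,2)/C(18,2) = 44/51.
Since 'both orange' ⊆ 'at least one orange', P(both | at least one) = 55/153 / 44/51 = 5/12 ≈ 0.4167.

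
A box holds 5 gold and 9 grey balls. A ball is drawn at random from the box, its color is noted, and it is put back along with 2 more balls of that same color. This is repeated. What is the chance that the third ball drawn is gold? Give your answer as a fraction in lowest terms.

5/14

Sum over the four possibilities for the first two draws (gold/not-gold each), tracking how the gold count and total change by +2 per draw.
P(third is gold) = 5/14 ≈ 0.3571. (In a Pólya urn every draw has the same marginal probability 5/14.)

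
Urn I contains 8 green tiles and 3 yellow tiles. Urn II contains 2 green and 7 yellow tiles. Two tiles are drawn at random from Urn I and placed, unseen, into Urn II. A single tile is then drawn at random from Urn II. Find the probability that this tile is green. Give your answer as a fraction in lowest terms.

38/121

Condition on how many of the transferred tiles are green (from Urn I: 8 green of 11; then Urn II has 11 total).
  0 green: C(8,0)C(3,2)/C(11,2) = 3/55; then P = 2/11
  1 green: C(8,1)C(3,1)/C(11,2) = 24/55; then P = 3/11
  2 green: C(8,2)C(3,0)/C(11,2) = 28/55; then P = 4/11
P(green from Urn II) = 38/121 ≈ 0.3140.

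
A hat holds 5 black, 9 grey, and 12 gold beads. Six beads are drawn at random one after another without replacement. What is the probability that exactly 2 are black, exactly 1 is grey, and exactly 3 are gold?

Unordered draws without replacement: count favorable combinations over C(26,6).
Favorable = C(5,2) · C(9,1) · C(12,3) = 19800; total = C(26,6) = 230230.
P = 19800/230230 = 180/2093 ≈ 0.0860.

180/2093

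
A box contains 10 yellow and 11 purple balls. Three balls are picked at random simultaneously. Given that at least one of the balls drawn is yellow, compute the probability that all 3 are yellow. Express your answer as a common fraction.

24/233

P(all 3 yellow) = C(10,3)/C(21,3) = 12/133; P(at least one yellow) = 1 − C(11,3)/C(21,3) = 233/266.
Since 'all 3 yellow' ⊆ 'at least one yellow', P(all 3 | at least one) = 12/133 / 233/266 = 24/233 ≈ 0.1030.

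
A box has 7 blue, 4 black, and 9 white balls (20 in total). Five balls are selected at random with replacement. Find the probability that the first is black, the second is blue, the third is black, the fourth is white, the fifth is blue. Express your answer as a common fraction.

Multiply the conditional probability of each draw in order, with replacement (the composition resets each draw).
P = (4/20) · (7/20) · (4/20) · (9/20) · (7/20) = 441/200000 ≈ 0.0022.

441/200000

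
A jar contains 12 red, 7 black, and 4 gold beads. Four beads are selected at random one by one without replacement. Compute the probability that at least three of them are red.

Sum the hypergeometric tail for j = 3,…,4 red beads.
Favorable = C(12,3)·C(11,1) + C(12,4)·C(11,0) = 2915; total = C(23,4) = 8855.
P = 2915/8855 = 53/161 ≈ 0.3292.

53/161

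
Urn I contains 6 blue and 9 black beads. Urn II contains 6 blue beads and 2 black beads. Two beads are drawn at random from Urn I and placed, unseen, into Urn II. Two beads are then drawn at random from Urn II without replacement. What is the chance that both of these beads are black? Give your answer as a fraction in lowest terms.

131/1575

Condition on how many of the transferred beads are black (from Urn I: 9 black of 15; then Urn II has 10 total).
  0 black: C(9,0)C(6,2)/C(15,2) = 1/7; then P = C(2,2)/C(10,2) = 1/45
  1 black: C(9,1)C(6,1)/C(15,2) = 18/35; then P = C(3,2)/C(10,2) = 1/15
  2 black: C(9,2)C(6,0)/C(15,2) = 12/35; then P = C(4,2)/C(10,2) = 2/15
P(both black) = 131/1575 ≈ 0.0832.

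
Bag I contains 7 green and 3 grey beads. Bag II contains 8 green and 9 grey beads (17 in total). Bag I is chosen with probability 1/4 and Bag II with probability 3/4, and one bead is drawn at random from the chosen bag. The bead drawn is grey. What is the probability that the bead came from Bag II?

90/107

P(grey | Bag I) = 3/10; P(grey | Bag II) = 9/17.
P(grey) = 1/4·3/10 + 3/4·9/17 = 321/680.
By Bayes' rule, P(Bag II | grey) = 27/68 / 321/680 = 90/107 ≈ 0.8411.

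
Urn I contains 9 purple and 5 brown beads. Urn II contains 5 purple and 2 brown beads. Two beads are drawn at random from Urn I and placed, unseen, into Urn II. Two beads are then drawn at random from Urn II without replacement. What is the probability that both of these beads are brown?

11/156

Condition on how many of the transferred beads are brown (from Urn I: 5 brown of 14; then Urn II has 9 total).
  0 brown: C(5,0)C(9,2)/C(14,2) = 36/91; then P = C(2,2)/C(9,2) = 1/36
  1 brown: C(5,1)C(9,1)/C(14,2) = 45/91; then P = C(3,2)/C(9,2) = 1/12
  2 brown: C(5,2)C(9,0)/C(14,2) = 10/91; then P = C(4,2)/C(9,2) = 1/6
P(both brown) = 11/156 ≈ 0.0705.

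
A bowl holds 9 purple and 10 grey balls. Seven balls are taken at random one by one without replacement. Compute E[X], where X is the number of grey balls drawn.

By linearity of expectation, E[X] = Σ P(draw i is grey); by symmetry each draw (even without replacement) has P(grey) = 10/19.
E[X] = 7 · 10/19 = 70/19 ≈ 3.6842.

70/19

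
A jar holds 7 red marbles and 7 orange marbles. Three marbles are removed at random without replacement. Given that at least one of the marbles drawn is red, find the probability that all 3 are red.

P(all 3 red) = C(7,3)/C(14,3) = 5/52; P(at least one red) = 1 − C(7,3)/C(14,3) = 47/52.
Since 'all 3 red' ⊆ 'at least one red', P(all 3 | at least one) = 5/52 / 47/52 = 5/47 ≈ 0.1064.

5/47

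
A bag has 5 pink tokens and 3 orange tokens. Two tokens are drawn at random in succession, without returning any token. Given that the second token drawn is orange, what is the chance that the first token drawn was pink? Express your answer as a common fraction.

5/7

P(first=pink and the second token drawn is orange) = (5/8)·(3/7) = 15/56.
P(the second token drawn is orange) = Σ over first color = 15/56 + 3/28 = 3/8.
By Bayes, P(first=pink | the second token drawn is orange) = 15/56 / 3/8 = 5/7 ≈ 0.7143.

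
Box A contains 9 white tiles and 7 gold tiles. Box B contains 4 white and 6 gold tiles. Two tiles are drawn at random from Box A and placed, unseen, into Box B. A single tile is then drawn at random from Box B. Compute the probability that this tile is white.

41/96

Condition on how many of the transferred tiles are white (from Box A: 9 white of 16; then Box B has 12 total).
  0 white: C(9,0)C(7,2)/C(16,2) = 7/40; then P = 4/12
  1 white: C(9,1)C(7,1)/C(16,2) = 21/40; then P = 5/12
  2 white: C(9,2)C(7,0)/C(16,2) = 3/10; then P = 6/12
P(white from Box B) = 41/96 ≈ 0.4271.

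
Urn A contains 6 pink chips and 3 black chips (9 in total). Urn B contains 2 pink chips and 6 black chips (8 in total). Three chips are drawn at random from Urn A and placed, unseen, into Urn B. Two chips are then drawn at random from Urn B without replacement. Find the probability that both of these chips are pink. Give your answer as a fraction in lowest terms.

5/44

Condition on how many of the transferred chips are pink (from Urn A: 6 pink of 9; then Urn B has 11 total).
  0 pink: C(6,0)C(3,3)/C(9,3) = 1/84; then P = C(2,2)/C(11,2) = 1/55
  1 pink: C(6,1)C(3,2)/C(9,3) = 3/14; then P = C(3,2)/C(11,2) = 3/55
  2 pink: C(6,2)C(3,1)/C(9,3) = 15/28; then P = C(4,2)/C(11,2) = 6/55
  3 pink: C(6,3)C(3,0)/C(9,3) = 5/21; then P = C(5,2)/C(11,2) = 2/11
P(both pink) = 5/44 ≈ 0.1136.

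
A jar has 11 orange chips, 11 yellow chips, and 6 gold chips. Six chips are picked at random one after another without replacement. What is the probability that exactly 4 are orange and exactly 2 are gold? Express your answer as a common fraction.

Unordered draws without replacement: count favorable combinations over C(28,6).
Favorable = C(11,4) · C(11,0) · C(6,2) = 4950; total = C(28,6) = 376740.
P = 4950/376740 = 55/4186 ≈ 0.0131.

55/4186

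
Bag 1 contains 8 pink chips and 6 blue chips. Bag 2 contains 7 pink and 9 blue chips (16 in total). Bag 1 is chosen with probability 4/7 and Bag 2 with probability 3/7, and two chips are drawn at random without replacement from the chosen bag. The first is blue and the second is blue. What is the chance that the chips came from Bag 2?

273/473

P(E | Bag 1) = 15/91; P(E | Bag 2) = 3/10.
P(E) = 4/7·15/91 + 3/7·3/10 = 1419/6370.
By Bayes' rule, P(Bag 2 | E) = 9/70 / 1419/6370 = 273/473 ≈ 0.5772.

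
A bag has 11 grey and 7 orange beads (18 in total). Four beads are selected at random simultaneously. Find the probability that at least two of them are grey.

44/51

Sum the hypergeometric tail for j = 2,…,4 grey beads.
Favorable = C(11,2)·C(7,2) + C(11,3)·C(7,1) + C(11,4)·C(7,0) = 2640; total = C(18,4) = 3060.
P = 2640/3060 = 44/51 ≈ 0.8627.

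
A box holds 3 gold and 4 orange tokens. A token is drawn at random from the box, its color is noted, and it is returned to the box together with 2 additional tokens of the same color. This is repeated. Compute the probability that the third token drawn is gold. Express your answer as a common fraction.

Sum over the four possibilities for the first two draws (gold/not-gold each), tracking how the gold count and total change by +2 per draw.
P(third is gold) = 3/7 ≈ 0.4286. (In a Pólya urn every draw has the same marginal probability 3/7.)

3/7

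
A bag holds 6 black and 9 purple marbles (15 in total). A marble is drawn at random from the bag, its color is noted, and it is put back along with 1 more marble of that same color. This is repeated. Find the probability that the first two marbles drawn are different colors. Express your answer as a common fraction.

Either purple then black, or black then purple; after the first draw the total is 16.
P = (9/15)·(6/16) + (6/15)·(9/16) = 9/20 ≈ 0.4500.

9/20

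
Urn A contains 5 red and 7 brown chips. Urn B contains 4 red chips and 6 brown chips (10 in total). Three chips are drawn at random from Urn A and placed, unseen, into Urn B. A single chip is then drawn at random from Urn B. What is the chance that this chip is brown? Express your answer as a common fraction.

Condition on how many of the transferred chips are brown (from Urn A: 7 brown of 12; then Urn B has 13 total).
  0 brown: C(7,0)C(5,3)/C(12,3) = 1/22; then P = 6/13
  1 brown: C(7,1)C(5,2)/C(12,3) = 7/22; then P = 7/13
  2 brown: C(7,2)C(5,1)/C(12,3) = 21/44; then P = 8/13
  3 brown: C(7,3)C(5,0)/C(12,3) = 7/44; then P = 9/13
P(brown from Urn B) = 31/52 ≈ 0.5962.

31/52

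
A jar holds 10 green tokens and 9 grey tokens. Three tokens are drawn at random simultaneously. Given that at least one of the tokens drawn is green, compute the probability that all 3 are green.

8/59

P(all 3 green) = C(10,3)/C(19,3) = 40/323; P(at least one green) = 1 − C(9,3)/C(19,3) = 295/323.
Since 'all 3 green' ⊆ 'at least one green', P(all 3 | at least one) = 40/323 / 295/323 = 8/59 ≈ 0.1356.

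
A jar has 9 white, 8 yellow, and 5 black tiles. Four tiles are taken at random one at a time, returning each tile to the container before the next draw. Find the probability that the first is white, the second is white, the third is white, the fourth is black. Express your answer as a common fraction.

3645/234256

Multiply the conditional probability of each draw in order, with replacement (the composition resets each draw).
P = (9/22) · (9/22) · (9/22) · (5/22) = 3645/234256 ≈ 0.0156.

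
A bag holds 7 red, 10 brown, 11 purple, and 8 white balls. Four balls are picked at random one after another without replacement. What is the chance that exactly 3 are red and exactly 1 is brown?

10/1683

Unordered draws without replacement: count favorable combinations over C(36,4).
Favorable = C(7,3) · C(10,1) · C(11,0) · C(8,0) = 350; total = C(36,4) = 58905.
P = 350/58905 = 10/1683 ≈ 0.0059.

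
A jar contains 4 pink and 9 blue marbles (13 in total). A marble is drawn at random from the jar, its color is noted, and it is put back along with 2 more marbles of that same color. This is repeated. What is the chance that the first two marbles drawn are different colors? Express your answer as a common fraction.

24/65

Either blue then pink, or pink then blue; after the first draw the total is 15.
P = (9/13)·(4/15) + (4/13)·(9/15) = 24/65 ≈ 0.3692.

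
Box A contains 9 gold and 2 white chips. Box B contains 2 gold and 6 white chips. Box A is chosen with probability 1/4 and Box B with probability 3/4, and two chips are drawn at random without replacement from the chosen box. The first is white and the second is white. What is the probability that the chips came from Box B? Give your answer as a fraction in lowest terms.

P(E | Box A) = 1/55; P(E | Box B) = 15/28.
P(E) = 1/4·1/55 + 3/4·15/28 = 2503/6160.
By Bayes' rule, P(Box B | E) = 45/112 / 2503/6160 = 2475/2503 ≈ 0.9888.

2475/2503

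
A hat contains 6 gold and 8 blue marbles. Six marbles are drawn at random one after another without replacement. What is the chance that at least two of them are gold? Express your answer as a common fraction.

Sum the hypergeometric tail for j = 2,…,6 gold marbles.
Favorable = C(6,2)·C(8,4) + C(6,3)·C(8,3) + C(6,4)·C(8,2) + C(6,5)·C(8,1) + C(6,6)·C(8,0) = 2639; total = C(14,6) = 3003.
P = 2639/3003 = 29/33 ≈ 0.8788.

29/33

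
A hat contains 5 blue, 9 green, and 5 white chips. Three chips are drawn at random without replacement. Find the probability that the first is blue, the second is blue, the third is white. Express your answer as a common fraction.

50/2907

Multiply the conditional probability of each draw in order, without replacement, so each draw removes one from its color and from the total.
P = (5/19) · (4/18) · (5/17) = 50/2907 ≈ 0.0172.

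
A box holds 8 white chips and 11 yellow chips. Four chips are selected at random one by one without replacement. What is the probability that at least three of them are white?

Sum the hypergeometric tail for j = 3,…,4 white chips.
Favorable = C(8,3)·C(11,1) + C(8,4)·C(11,0) = 686; total = C(19,4) = 3876.
P = 686/3876 = 343/1938 ≈ 0.1770.

343/1938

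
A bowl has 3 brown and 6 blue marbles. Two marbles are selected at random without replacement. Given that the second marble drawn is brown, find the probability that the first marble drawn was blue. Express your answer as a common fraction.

3/4

P(first=blue and the second marble drawn is brown) = (6/9)·(3/8) = 1/4.
P(the second marble drawn is brown) = Σ over first color = 1/12 + 1/4 = 1/3.
By Bayes, P(first=blue | the second marble drawn is brown) = 1/4 / 1/3 = 3/4 ≈ 0.7500.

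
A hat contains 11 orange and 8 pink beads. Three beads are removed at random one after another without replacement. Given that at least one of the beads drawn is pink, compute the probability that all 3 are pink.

P(all 3 pink) = C(8,3)/C(19,3) = 56/969; P(at least one pink) = 1 − C(11,3)/C(19,3) = 268/323.
Since 'all 3 pink' ⊆ 'at least one pink', P(all 3 | at least one) = 56/969 / 268/323 = 14/201 ≈ 0.0697.

14/201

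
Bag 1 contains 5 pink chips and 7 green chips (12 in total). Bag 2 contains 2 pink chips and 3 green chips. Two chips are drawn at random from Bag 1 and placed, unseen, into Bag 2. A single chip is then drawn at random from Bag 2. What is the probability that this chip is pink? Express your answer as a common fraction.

17/42

Condition on how many of the transferred chips are pink (from Bag 1: 5 pink of 12; then Bag 2 has 7 total).
  0 pink: C(5,0)C(7,2)/C(12,2) = 7/22; then P = 2/7
  1 pink: C(5,1)C(7,1)/C(12,2) = 35/66; then P = 3/7
  2 pink: C(5,2)C(7,0)/C(12,2) = 5/33; then P = 4/7
P(pink from Bag 2) = 17/42 ≈ 0.4048.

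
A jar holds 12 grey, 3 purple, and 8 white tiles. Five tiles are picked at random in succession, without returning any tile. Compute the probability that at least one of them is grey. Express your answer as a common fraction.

Use the complement: P(at least one grey) = 1 − P(no grey).
P(none) = C(11,5)/C(23,5) = 462/33649.
So P = 1 − 462/33649 = 431/437 ≈ 0.9863.

431/437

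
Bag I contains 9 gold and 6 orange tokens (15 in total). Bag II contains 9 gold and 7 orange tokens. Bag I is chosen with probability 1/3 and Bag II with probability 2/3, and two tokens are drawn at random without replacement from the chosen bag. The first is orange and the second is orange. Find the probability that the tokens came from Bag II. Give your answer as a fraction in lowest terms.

49/69

P(E | Bag I) = 1/7; P(E | Bag II) = 7/40.
P(E) = 1/3·1/7 + 2/3·7/40 = 23/140.
By Bayes' rule, P(Bag II | E) = 7/60 / 23/140 = 49/69 ≈ 0.7101.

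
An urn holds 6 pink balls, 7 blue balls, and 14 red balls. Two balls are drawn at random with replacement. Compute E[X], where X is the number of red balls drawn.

By linearity of expectation, E[X] = Σ P(draw i is red); each independent draw has P(red) = 14/27.
E[X] = 2 · 14/27 = 28/27 ≈ 1.0370.

28/27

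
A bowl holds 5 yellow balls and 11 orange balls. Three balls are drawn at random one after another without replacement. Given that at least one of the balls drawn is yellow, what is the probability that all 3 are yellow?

2/79

P(all 3 yellow) = C(5,3)/C(16,3) = 1/56; P(at least one yellow) = 1 − C(11,3)/C(16,3) = 79/112.
Since 'all 3 yellow' ⊆ 'at least one yellow', P(all 3 | at least one) = 1/56 / 79/112 = 2/79 ≈ 0.0253.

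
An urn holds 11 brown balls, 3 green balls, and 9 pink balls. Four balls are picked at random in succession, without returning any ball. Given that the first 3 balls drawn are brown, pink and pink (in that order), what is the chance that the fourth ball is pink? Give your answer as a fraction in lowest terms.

7/20

After removing 1 brown, 2 pink, the urn has 7 pink out of 20 remaining.
P(fourth is pink | given) = 7/20 ≈ 0.3500.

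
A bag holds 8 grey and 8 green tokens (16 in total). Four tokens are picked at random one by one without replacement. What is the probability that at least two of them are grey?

Sum the hypergeometric tail for j = 2,…,4 grey tokens.
Favorable = C(8,2)·C(8,2) + C(8,3)·C(8,1) + C(8,4)·C(8,0) = 1302; total = C(16,4) = 1820.
P = 1302/1820 = 93/130 ≈ 0.7154.

93/130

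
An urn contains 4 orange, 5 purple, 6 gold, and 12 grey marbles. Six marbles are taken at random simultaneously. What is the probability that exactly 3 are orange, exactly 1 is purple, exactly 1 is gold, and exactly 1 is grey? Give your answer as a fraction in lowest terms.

16/3289

Unordered draws without replacement: count favorable combinations over C(27,6).
Favorable = C(4,3) · C(5,1) · C(6,1) · C(12,1) = 1440; total = C(27,6) = 296010.
P = 1440/296010 = 16/3289 ≈ 0.0049.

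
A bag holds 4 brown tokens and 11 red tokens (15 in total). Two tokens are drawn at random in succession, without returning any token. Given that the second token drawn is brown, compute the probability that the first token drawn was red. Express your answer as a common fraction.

P(first=red and the second token drawn is brown) = (11/15)·(4/14) = 22/105.
P(the second token drawn is brown) = Σ over first color = 2/35 + 22/105 = 4/15.
By Bayes, P(first=red | the second token drawn is brown) = 22/105 / 4/15 = 11/14 ≈ 0.7857.

11/14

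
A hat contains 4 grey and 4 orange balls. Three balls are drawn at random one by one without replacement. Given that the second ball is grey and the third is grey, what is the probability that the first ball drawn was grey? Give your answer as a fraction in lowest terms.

1/3

P(first=grey and the second ball is grey and the third is grey) = (4/8)·(3/7)·(2/6) = 1/14.
P(E) = Σ over first color = 1/14 + 1/7 = 3/14.
By Bayes, P(first=grey | E) = 1/14 / 3/14 = 1/3 ≈ 0.3333.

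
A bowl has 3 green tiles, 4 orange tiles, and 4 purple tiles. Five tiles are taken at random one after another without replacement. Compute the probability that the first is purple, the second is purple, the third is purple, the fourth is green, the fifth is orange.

Multiply the conditional probability of each draw in order, without replacement, so each draw removes one from its color and from the total.
P = (4/11) · (3/10) · (2/9) · (3/8) · (4/7) = 2/385 ≈ 0.0052.

2/385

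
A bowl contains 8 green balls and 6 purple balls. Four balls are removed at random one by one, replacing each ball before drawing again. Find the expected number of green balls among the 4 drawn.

By linearity of expectation, E[X] = Σ P(draw i is green); each independent draw has P(green) = 8/14.
E[X] = 4 · 8/14 = 16/7 ≈ 2.2857.

16/7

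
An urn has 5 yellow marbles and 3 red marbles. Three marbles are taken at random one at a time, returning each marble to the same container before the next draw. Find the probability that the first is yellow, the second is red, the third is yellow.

75/512

Multiply the conditional probability of each draw in order, with replacement (the composition resets each draw).
P = (5/8) · (3/8) · (5/8) = 75/512 ≈ 0.1465.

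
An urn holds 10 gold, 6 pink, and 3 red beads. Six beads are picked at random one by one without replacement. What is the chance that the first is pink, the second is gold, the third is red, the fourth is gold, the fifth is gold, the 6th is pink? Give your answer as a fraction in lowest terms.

Multiply the conditional probability of each draw in order, without replacement, so each draw removes one from its color and from the total.
P = (6/19) · (10/18) · (3/17) · (9/16) · (8/15) · (5/14) = 15/4522 ≈ 0.0033.

15/4522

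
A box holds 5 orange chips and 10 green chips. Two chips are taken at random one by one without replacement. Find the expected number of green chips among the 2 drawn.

4/3

By linearity of expectation, E[X] = Σ P(draw i is green); by symmetry each draw (even without replacement) has P(green) = 10/15.
E[X] = 2 · 10/15 = 4/3 ≈ 1.3333.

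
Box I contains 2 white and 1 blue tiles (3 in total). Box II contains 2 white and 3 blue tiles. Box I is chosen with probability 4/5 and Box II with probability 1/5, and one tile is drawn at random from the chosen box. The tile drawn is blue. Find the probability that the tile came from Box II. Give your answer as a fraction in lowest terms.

P(blue | Box I) = 1/3; P(blue | Box II) = 3/5.
P(blue) = 4/5·1/3 + 1/5·3/5 = 29/75.
By Bayes' rule, P(Box II | blue) = 3/25 / 29/75 = 9/29 ≈ 0.3103.

9/29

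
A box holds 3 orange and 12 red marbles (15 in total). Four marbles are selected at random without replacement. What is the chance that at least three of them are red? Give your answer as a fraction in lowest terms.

11/13

Sum the hypergeometric tail for j = 3,…,4 red marbles.
Favorable = C(12,3)·C(3,1) + C(12,4)·C(3,0) = 1155; total = C(15,4) = 1365.
P = 1155/1365 = 11/13 ≈ 0.8462.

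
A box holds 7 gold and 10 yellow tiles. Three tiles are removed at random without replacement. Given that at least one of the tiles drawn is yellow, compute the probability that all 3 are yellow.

P(all 3 yellow) = C(10,3)/C(17,3) = 3/17; P(at least one yellow) = 1 − C(7,3)/C(17,3) = 129/136.
Since 'all 3 yellow' ⊆ 'at least one yellow', P(all 3 | at least one) = 3/17 / 129/136 = 8/43 ≈ 0.1860.

8/43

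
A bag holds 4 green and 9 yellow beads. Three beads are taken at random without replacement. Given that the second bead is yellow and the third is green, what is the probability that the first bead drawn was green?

3/11

P(first=green and the second bead is yellow and the third is green) = (4/13)·(9/12)·(3/11) = 9/143.
P(E) = Σ over first color = 9/143 + 24/143 = 3/13.
By Bayes, P(first=green | E) = 9/143 / 3/13 = 3/11 ≈ 0.2727.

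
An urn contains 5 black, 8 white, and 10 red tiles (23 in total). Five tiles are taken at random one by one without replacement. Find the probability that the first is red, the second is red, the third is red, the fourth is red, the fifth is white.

48/4807

Multiply the conditional probability of each draw in order, without replacement, so each draw removes one from its color and from the total.
P = (10/23) · (9/22) · (8/21) · (7/20) · (8/19) = 48/4807 ≈ 0.0100.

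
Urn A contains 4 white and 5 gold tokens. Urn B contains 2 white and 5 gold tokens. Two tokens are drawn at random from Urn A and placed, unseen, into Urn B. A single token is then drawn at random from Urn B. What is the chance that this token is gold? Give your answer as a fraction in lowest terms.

Condition on how many of the transferred tokens are gold (from Urn A: 5 gold of 9; then Urn B has 9 total).
  0 gold: C(5,0)C(4,2)/C(9,2) = 1/6; then P = 5/9
  1 gold: C(5,1)C(4,1)/C(9,2) = 5/9; then P = 6/9
  2 gold: C(5,2)C(4,0)/C(9,2) = 5/18; then P = 7/9
P(gold from Urn B) = 55/81 ≈ 0.6790.

55/81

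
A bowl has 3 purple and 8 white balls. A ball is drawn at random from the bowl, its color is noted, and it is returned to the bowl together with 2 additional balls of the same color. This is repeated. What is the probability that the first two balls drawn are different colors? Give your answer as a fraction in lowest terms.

Either purple then white, or white then purple; after the first draw the total is 13.
P = (3/11)·(8/13) + (8/11)·(3/13) = 48/143 ≈ 0.3357.

48/143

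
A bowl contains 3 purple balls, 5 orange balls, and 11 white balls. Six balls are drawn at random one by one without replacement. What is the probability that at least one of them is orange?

1149/1292

Use the complement: P(at least one orange) = 1 − P(no orange).
P(none) = C(14,6)/C(19,6) = 3003/27132.
So P = 1 − 3003/27132 = 1149/1292 ≈ 0.8893.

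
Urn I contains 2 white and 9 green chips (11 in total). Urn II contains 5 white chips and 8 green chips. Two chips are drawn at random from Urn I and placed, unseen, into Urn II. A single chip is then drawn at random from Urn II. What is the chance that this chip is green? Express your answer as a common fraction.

106/165

Condition on how many of the transferred chips are green (from Urn I: 9 green of 11; then Urn II has 15 total).
  0 green: C(9,0)C(2,2)/C(11,2) = 1/55; then P = 8/15
  1 green: C(9,1)C(2,1)/C(11,2) = 18/55; then P = 9/15
  2 green: C(9,2)C(2,0)/C(11,2) = 36/55; then P = 10/15
P(green from Urn II) = 106/165 ≈ 0.6424.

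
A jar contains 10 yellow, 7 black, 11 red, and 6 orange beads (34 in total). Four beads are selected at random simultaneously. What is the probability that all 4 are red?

Unordered draws without replacement: count favorable combinations over C(34,4).
Favorable = C(10,0) · C(7,0) · C(11,4) · C(6,0) = 330; total = C(34,4) = 46376.
P = 330/46376 = 15/2108 ≈ 0.0071.

15/2108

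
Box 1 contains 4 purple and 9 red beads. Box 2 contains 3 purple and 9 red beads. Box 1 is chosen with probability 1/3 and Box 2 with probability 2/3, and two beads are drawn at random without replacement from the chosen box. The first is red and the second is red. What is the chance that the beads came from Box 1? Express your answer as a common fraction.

11/37

P(E | Box 1) = 6/13; P(E | Box 2) = 6/11.
P(E) = 1/3·6/13 + 2/3·6/11 = 74/143.
By Bayes' rule, P(Box 1 | E) = 2/13 / 74/143 = 11/37 ≈ 0.2973.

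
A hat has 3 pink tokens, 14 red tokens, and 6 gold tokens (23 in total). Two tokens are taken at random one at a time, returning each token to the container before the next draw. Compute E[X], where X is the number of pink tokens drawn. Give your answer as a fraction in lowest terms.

6/23

By linearity of expectation, E[X] = Σ P(draw i is pink); each independent draw has P(pink) = 3/23.
E[X] = 2 · 3/23 = 6/23 ≈ 0.2609.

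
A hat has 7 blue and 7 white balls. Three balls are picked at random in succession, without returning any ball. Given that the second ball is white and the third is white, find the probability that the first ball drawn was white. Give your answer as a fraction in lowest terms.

P(first=white and the second ball is white and the third is white) = (7/14)·(6/13)·(5/12) = 5/52.
P(E) = Σ over first color = 7/52 + 5/52 = 3/13.
By Bayes, P(first=white | E) = 5/52 / 3/13 = 5/12 ≈ 0.4167.

5/12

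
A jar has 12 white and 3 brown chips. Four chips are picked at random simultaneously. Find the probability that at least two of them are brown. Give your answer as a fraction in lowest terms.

2/13

Sum the hypergeometric tail for j = 2,…,3 brown chips.
Favorable = C(3,2)·C(12,2) + C(3,3)·C(12,1) = 210; total = C(15,4) = 1365.
P = 210/1365 = 2/13 ≈ 0.1538.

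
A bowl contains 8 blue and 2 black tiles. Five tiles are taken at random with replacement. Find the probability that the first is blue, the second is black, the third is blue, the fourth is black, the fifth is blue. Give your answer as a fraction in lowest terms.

64/3125

Multiply the conditional probability of each draw in order, with replacement (the composition resets each draw).
P = (8/10) · (2/10) · (8/10) · (2/10) · (8/10) = 64/3125 ≈ 0.0205.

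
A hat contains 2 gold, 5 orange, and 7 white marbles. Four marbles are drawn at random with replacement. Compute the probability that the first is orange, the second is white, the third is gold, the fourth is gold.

5/1372

Multiply the conditional probability of each draw in order, with replacement (the composition resets each draw).
P = (5/14) · (7/14) · (2/14) · (2/14) = 5/1372 ≈ 0.0036.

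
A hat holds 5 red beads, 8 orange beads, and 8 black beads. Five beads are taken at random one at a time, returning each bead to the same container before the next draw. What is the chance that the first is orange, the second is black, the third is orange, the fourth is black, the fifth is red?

Multiply the conditional probability of each draw in order, with replacement (the composition resets each draw).
P = (8/21) · (8/21) · (8/21) · (8/21) · (5/21) = 20480/4084101 ≈ 0.0050.

20480/4084101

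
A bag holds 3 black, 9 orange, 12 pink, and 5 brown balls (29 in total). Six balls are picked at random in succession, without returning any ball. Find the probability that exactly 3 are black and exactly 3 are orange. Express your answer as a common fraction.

1/5655

Unordered draws without replacement: count favorable combinations over C(29,6).
Favorable = C(3,3) · C(9,3) · C(12,0) · C(5,0) = 84; total = C(29,6) = 475020.
P = 84/475020 = 1/5655 ≈ 0.0002.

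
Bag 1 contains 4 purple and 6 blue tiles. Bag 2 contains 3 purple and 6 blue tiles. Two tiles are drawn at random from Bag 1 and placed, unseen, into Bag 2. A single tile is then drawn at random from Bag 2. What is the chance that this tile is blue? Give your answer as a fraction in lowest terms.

36/55

Condition on how many of the transferred tiles are blue (from Bag 1: 6 blue of 10; then Bag 2 has 11 total).
  0 blue: C(6,0)C(4,2)/C(10,2) = 2/15; then P = 6/11
  1 blue: C(6,1)C(4,1)/C(10,2) = 8/15; then P = 7/11
  2 blue: C(6,2)C(4,0)/C(10,2) = 1/3; then P = 8/11
P(blue from Bag 2) = 36/55 ≈ 0.6545.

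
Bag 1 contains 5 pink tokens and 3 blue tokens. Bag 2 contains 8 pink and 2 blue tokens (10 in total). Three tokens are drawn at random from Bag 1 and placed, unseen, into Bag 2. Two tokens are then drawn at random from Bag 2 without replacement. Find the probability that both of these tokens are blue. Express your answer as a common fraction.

Condition on how many of the transferred tokens are blue (from Bag 1: 3 blue of 8; then Bag 2 has 13 total).
  0 blue: C(3,0)C(5,3)/C(8,3) = 5/28; then P = C(2,2)/C(13,2) = 1/78
  1 blue: C(3,1)C(5,2)/C(8,3) = 15/28; then P = C(3,2)/C(13,2) = 1/26
  2 blue: C(3,2)C(5,1)/C(8,3) = 15/56; then P = C(4,2)/C(13,2) = 1/13
  3 blue: C(3,3)C(5,0)/C(8,3) = 1/56; then P = C(5,2)/C(13,2) = 5/39
P(both blue) = 25/546 ≈ 0.0458.

25/546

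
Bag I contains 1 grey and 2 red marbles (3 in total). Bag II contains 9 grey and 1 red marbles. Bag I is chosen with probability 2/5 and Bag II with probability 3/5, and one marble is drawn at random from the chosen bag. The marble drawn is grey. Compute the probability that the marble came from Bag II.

81/101

P(grey | Bag I) = 1/3; P(grey | Bag II) = 9/10.
P(grey) = 2/5·1/3 + 3/5·9/10 = 101/150.
By Bayes' rule, P(Bag II | grey) = 27/50 / 101/150 = 81/101 ≈ 0.8020.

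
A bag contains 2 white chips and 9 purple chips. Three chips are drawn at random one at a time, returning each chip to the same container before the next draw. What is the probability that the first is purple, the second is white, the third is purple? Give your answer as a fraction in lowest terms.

Multiply the conditional probability of each draw in order, with replacement (the composition resets each draw).
P = (9/11) · (2/11) · (9/11) = 162/1331 ≈ 0.1217.

162/1331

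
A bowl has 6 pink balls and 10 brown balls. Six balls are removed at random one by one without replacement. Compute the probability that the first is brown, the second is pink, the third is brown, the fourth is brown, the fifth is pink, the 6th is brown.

Multiply the conditional probability of each draw in order, without replacement, so each draw removes one from its color and from the total.
P = (10/16) · (6/15) · (9/14) · (8/13) · (5/12) · (7/11) = 15/572 ≈ 0.0262.

15/572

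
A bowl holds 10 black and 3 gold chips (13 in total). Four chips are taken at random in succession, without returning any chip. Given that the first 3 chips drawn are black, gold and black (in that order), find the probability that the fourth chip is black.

4/5

After removing 2 black, 1 gold, the bowl has 8 black out of 10 remaining.
P(fourth is black | given) = 8/10 = 4/5 ≈ 0.8000.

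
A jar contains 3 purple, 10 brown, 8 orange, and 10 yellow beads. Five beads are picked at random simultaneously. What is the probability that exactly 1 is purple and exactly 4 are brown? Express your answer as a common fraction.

Unordered draws without replacement: count favorable combinations over C(31,5).
Favorable = C(3,1) · C(10,4) · C(8,0) · C(10,0) = 630; total = C(31,5) = 169911.
P = 630/169911 = 10/2697 ≈ 0.0037.

10/2697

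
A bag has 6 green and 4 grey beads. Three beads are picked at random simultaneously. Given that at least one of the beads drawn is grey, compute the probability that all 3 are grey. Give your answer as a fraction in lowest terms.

P(all 3 grey) = C(4,3)/C(10,3) = 1/30; P(at least one grey) = 1 − C(6,3)/C(10,3) = 5/6.
Since 'all 3 grey' ⊆ 'at least one grey', P(all 3 | at least one) = 1/30 / 5/6 = 1/25 ≈ 0.0400.

1/25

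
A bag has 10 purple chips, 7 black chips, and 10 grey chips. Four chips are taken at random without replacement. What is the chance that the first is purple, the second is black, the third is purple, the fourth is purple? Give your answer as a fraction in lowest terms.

7/585

Multiply the conditional probability of each draw in order, without replacement, so each draw removes one from its color and from the total.
P = (10/27) · (7/26) · (9/25) · (8/24) = 7/585 ≈ 0.0120.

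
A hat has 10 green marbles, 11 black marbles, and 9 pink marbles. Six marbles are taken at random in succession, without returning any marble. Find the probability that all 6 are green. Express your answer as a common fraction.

Unordered draws without replacement: count favorable combinations over C(30,6).
Favorable = C(10,6) · C(11,0) · C(9,0) = 210; total = C(30,6) = 593775.
P = 210/593775 = 2/5655 ≈ 0.0004.

2/5655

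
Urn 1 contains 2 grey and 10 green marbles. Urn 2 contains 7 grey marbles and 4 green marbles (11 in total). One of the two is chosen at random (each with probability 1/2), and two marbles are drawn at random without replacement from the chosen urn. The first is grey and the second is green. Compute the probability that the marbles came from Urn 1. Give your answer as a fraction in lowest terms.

25/67

P(E | Urn 1) = 5/33; P(E | Urn 2) = 14/55.
P(E) = 1/2·5/33 + 1/2·14/55 = 67/330.
By Bayes' rule, P(Urn 1 | E) = 5/66 / 67/330 = 25/67 ≈ 0.3731.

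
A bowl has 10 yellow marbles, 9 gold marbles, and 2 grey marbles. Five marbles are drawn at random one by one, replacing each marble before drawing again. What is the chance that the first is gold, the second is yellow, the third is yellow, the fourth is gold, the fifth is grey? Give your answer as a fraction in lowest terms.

200/50421

Multiply the conditional probability of each draw in order, with replacement (the composition resets each draw).
P = (9/21) · (10/21) · (10/21) · (9/21) · (2/21) = 200/50421 ≈ 0.0040.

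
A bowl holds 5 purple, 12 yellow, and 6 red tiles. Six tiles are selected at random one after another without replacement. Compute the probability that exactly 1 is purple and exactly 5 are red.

10/33649

Unordered draws without replacement: count favorable combinations over C(23,6).
Favorable = C(5,1) · C(12,0) · C(6,5) = 30; total = C(23,6) = 100947.
P = 30/100947 = 10/33649 ≈ 0.0003.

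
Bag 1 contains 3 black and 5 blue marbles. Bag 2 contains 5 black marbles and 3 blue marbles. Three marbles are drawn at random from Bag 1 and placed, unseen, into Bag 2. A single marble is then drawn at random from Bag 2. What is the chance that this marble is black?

49/88

Condition on how many of the transferred marbles are black (from Bag 1: 3 black of 8; then Bag 2 has 11 total).
  0 black: C(3,0)C(5,3)/C(8,3) = 5/28; then P = 5/11
  1 black: C(3,1)C(5,2)/C(8,3) = 15/28; then P = 6/11
  2 black: C(3,2)C(5,1)/C(8,3) = 15/56; then P = 7/11
  3 black: C(3,3)C(5,0)/C(8,3) = 1/56; then P = 8/11
P(black from Bag 2) = 49/88 ≈ 0.5568.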